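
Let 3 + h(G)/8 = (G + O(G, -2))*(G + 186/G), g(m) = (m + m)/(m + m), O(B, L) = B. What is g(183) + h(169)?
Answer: 459929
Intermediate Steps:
g(m) = 1 (g(m) = (2*m)/((2*m)) = (2*m)*(1/(2*m)) = 1)
h(G) = -24 + 16*G*(G + 186/G) (h(G) = -24 + 8*((G + G)*(G + 186/G)) = -24 + 8*((2*G)*(G + 186/G)) = -24 + 8*(2*G*(G + 186/G)) = -24 + 16*G*(G + 186/G))
g(183) + h(169) = 1 + (2952 + 16*169²) = 1 + (2952 + 16*28561) = 1 + (2952 + 456976) = 1 + 459928 = 459929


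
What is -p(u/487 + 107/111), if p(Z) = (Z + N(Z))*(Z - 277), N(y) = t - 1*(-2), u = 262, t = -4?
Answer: -400953415954/2922159249 ≈ -137.21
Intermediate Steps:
N(y) = -2 (N(y) = -4 - 1*(-2) = -4 + 2 = -2)
p(Z) = (-277 + Z)*(-2 + Z) (p(Z) = (Z - 2)*(Z - 277) = (-2 + Z)*(-277 + Z) = (-277 + Z)*(-2 + Z))
-p(u/487 + 107/111) = -(554 + (262/487 + 107/111)² - 279*(262/487 + 107/111)) = -(554 + (81191/54057)² - 279*81191/54057) = -(554 + 6591978481/2922159249 - 7550763/18019) = -1*400953415954/2922159249 = -400953415954/2922159249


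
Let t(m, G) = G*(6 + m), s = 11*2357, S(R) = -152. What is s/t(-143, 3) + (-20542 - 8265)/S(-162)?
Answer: 7898773/62472 ≈ 126.44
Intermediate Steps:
s = 25927
s/t(-143, 3) + (-20542 - 8265)/S(-162) = 25927/((3*(6 - 143))) + (-20542 - 8265)/(-152) = 25927/((3*(-137))) - 28807*(-1/152) = 25927/(-411) + 28807/152 = 25927*(-1/411) + 28807/152 = -25927/411 + 28807/152 = 7898773/62472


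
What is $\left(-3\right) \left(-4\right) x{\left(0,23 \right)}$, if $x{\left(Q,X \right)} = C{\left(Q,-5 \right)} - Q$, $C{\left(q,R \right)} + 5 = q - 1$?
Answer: $-72$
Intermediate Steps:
$C{\left(q,R \right)} = -6 + q$ ($C{\left(q,R \right)} = -5 + \left(q - 1\right) = -5 + \left(-1 + q\right) = -6 + q$)
$x{\left(Q,X \right)} = -6$ ($x{\left(Q,X \right)} = \left(-6 + Q\right) - Q = -6$)
$\left(-3\right) \left(-4\right) x{\left(0,23 \right)} = \left(-3\right) \left(-4\right) \left(-6\right) = 12 \left(-6\right) = -72$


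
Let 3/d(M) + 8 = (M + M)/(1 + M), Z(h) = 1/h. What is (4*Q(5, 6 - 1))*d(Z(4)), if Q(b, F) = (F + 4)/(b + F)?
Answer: -27/19 ≈ -1.4211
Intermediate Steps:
Q(b, F) = (4 + F)/(F + b)
Z(h) = 1/h
d(M) = 3/(-8 + 2*M/(1 + M)) (d(M) = 3/(-8 + (M + M)/(1 + M)) = 3/(-8 + (2*M)/(1 + M)) = 3/(-8 + 2*M/(1 + M)))
(4*Q(5, 6 - 1))*d(Z(4)) = (4*((4 + (6 - 1))/((6 - 1) + 5)))*(3*(-1 - 1/4)/(2*(4 + 3/4))) = (4*((4 + 5)/(5 + 5)))*(3*(-1 - 1*¼)/(2*(4 + 3*(¼)))) = (4*(9/10))*(3*(-1 - ¼)/(2*(4 + ¾))) = (4*((⅒)*9))*((3/2)*(-5/4)/(19/4)) = (4*(9/10))*((3/2)*(4/19)*(-5/4)) = (18/5)*(-15/38) = -27/19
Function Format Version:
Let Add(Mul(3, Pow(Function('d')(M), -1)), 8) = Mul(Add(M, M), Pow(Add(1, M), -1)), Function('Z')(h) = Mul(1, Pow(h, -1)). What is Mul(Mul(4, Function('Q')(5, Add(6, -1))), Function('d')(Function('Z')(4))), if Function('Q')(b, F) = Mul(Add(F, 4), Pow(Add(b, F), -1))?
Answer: Rational(-27, 19) ≈ -1.4211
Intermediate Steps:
Function('Q')(b, F) = Mul(Pow(Add(F, b), -1), Add(4, F)) (Function('Q')(b, F) = Mul(Add(4, F), Pow(Add(F, b), -1)) = Mul(Pow(Add(F, b), -1), Add(4, F)))
Function('Z')(h) = Pow(h, -1)
Function('d')(M) = Mul(3, Pow(Add(-8, Mul(2, M, Pow(Add(1, M), -1))), -1)) (Function('d')(M) = Mul(3, Pow(Add(-8, Mul(Add(M, M), Pow(Add(1, M), -1))), -1)) = Mul(3, Pow(Add(-8, Mul(Mul(2, M), Pow(Add(1, M), -1))), -1)) = Mul(3, Pow(Add(-8, Mul(2, M, Pow(Add(1, M), -1))), -1)))
Mul(Mul(4, Function('Q')(5, Add(6, -1))), Function('d')(Function('Z')(4))) = Mul(Mul(4, Mul(Pow(Add(Add(6, -1), 5), -1), Add(4, Add(6, -1)))), Mul(Rational(3, 2), Pow(Add(4, Mul(3, Pow(4, -1))), -1), Add(-1, Mul(-1, Pow(4, -1))))) = Mul(Mul(4, Mul(Pow(Add(5, 5), -1), Add(4, 5))), Mul(Rational(3, 2), Pow(Add(4, Mul(3, Rational(1, 4))), -1), Add(-1, Mul(-1, Rational(1, 4))))) = Mul(Mul(4, Mul(Pow(10, -1), 9)), Mul(Rational(3, 2), Pow(Add(4, Rational(3, 4)), -1), Add(-1, Rational(-1, 4)))) = Mul(Mul(4, Mul(Rational(1, 10), 9)), Mul(Rational(3, 2), Pow(Rational(19, 4), -1), Rational(-5, 4))) = Mul(Mul(4, Rational(9, 10)), Mul(Rational(3, 2), Rational(4, 19), Rational(-5, 4))) = Mul(Rational(18, 5), Rational(-15, 38)) = Rational(-27, 19)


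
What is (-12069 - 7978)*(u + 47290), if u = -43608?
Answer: -73813054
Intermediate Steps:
(-12069 - 7978)*(u + 47290) = (-12069 - 7978)*(-43608 + 47290) = -20047*3682 = -73813054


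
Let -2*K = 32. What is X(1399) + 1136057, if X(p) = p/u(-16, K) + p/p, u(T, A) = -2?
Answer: 2270717/2 ≈ 1.1354e+6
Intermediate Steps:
K = -16 (K = -½*32 = -16)
X(p) = 1 - p/2 (X(p) = p/(-2) + p/p = p*(-½) + 1 = -p/2 + 1 = 1 - p/2)
X(1399) + 1136057 = (1 - ½*1399) + 1136057 = (1 - 1399/2) + 1136057 = -1397/2 + 1136057 = 2270717/2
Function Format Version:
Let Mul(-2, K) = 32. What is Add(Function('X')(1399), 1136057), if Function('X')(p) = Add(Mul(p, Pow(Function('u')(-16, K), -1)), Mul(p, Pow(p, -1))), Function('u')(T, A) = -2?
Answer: Rational(2270717, 2) ≈ 1.1354e+6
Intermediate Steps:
K = -16 (K = Mul(Rational(-1, 2), 32) = -16)
Function('X')(p) = Add(1, Mul(Rational(-1, 2), p)) (Function('X')(p) = Add(Mul(p, Pow(-2, -1)), Mul(p, Pow(p, -1))) = Add(Mul(p, Rational(-1, 2)), 1) = Add(Mul(Rational(-1, 2), p), 1) = Add(1, Mul(Rational(-1, 2), p)))
Add(Function('X')(1399), 1136057) = Add(Add(1, Mul(Rational(-1, 2), 1399)), 1136057) = Add(Add(1, Rational(-1399, 2)), 1136057) = Add(Rational(-1397, 2), 1136057) = Rational(2270717, 2)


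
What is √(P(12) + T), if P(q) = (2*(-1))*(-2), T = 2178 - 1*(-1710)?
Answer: 2*√973 ≈ 62.386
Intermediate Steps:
T = 3888 (T = 2178 + 1710 = 3888)
P(q) = 4 (P(q) = -2*(-2) = 4)
√(P(12) + T) = √(4 + 3888) = √3892 = 2*√973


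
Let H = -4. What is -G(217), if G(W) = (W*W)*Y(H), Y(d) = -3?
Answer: 141267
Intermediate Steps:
G(W) = -3*W² (G(W) = (W*W)*(-3) = W²*(-3) = -3*W²)
-G(217) = -(-3)*217² = -(-3)*47089 = -1*(-141267) = 141267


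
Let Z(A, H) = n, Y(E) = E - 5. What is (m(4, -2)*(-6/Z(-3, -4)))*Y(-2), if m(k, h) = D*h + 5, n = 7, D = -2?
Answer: 54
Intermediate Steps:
Y(E) = -5 + E
m(k, h) = 5 - 2*h (m(k, h) = -2*h + 5 = 5 - 2*h)
Z(A, H) = 7
(m(4, -2)*(-6/Z(-3, -4)))*Y(-2) = ((5 - 2*(-2))*(-6/7))*(-5 - 2) = ((5 + 4)*(-6*⅐))*(-7) = (9*(-6/7))*(-7) = -54/7*(-7) = 54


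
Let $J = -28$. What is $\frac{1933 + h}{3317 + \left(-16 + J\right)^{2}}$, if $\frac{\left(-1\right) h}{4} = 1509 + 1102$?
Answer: $- \frac{2837}{1751} \approx -1.6202$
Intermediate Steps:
$h = -10444$ ($h = - 4 \left(1509 + 1102\right) = \left(-4\right) 2611 = -10444$)
$\frac{1933 + h}{3317 + \left(-16 + J\right)^{2}} = \frac{1933 - 10444}{3317 + \left(-16 - 28\right)^{2}} = - \frac{8511}{3317 + \left(-44\right)^{2}} = - \frac{8511}{3317 + 1936} = - \frac{8511}{5253} = \left(-8511\right) \frac{1}{5253} = - \frac{2837}{1751}$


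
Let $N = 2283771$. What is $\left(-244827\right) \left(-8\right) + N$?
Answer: $4242387$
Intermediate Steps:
$\left(-244827\right) \left(-8\right) + N = \left(-244827\right) \left(-8\right) + 2283771 = 1958616 + 2283771 = 4242387$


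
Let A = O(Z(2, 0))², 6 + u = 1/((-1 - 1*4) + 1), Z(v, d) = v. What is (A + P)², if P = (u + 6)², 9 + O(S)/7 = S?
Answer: 1475865889/256 ≈ 5.7651e+6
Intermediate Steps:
O(S) = -63 + 7*S
u = -25/4 (u = -6 + 1/((-1 - 1*4) + 1) = -6 + 1/((-1 - 4) + 1) = -6 + 1/(-5 + 1) = -6 + 1/(-4) = -6 - ¼ = -25/4 ≈ -6.2500)
A = 2401 (A = (-63 + 7*2)² = (-63 + 14)² = (-49)² = 2401)
P = 1/16 (P = (-25/4 + 6)² = (-¼)² = 1/16 ≈ 0.062500)
(A + P)² = (2401 + 1/16)² = (38417/16)² = 1475865889/256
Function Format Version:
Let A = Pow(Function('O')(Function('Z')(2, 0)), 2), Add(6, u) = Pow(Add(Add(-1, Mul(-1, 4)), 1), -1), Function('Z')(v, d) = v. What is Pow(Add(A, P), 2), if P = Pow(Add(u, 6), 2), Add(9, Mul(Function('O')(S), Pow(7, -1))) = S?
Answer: Rational(1475865889, 256) ≈ 5.7651e+6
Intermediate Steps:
Function('O')(S) = Add(-63, Mul(7, S))
u = Rational(-25, 4) (u = Add(-6, Pow(Add(Add(-1, Mul(-1, 4)), 1), -1)) = Add(-6, Pow(Add(Add(-1, -4), 1), -1)) = Add(-6, Pow(Add(-5, 1), -1)) = Add(-6, Pow(-4, -1)) = Add(-6, Rational(-1, 4)) = Rational(-25, 4) ≈ -6.2500)
A = 2401 (A = Pow(Add(-63, Mul(7, 2)), 2) = Pow(Add(-63, 14), 2) = Pow(-49, 2) = 2401)
P = Rational(1, 16) (P = Pow(Add(Rational(-25, 4), 6), 2) = Pow(Rational(-1, 4), 2) = Rational(1, 16) ≈ 0.062500)
Pow(Add(A, P), 2) = Pow(Add(2401, Rational(1, 16)), 2) = Pow(Rational(38417, 16), 2) = Rational(1475865889, 256)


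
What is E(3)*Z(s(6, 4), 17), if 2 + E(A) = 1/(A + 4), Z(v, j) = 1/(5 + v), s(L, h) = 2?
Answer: -13/49 ≈ -0.26531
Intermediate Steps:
E(A) = -2 + 1/(4 + A) (E(A) = -2 + 1/(A + 4) = -2 + 1/(4 + A))
E(3)*Z(s(6, 4), 17) = ((-7 - 2*3)/(4 + 3))/(5 + 2) = ((-7 - 6)/7)/7 = ((⅐)*(-13))*(⅐) = -13/7*⅐ = -13/49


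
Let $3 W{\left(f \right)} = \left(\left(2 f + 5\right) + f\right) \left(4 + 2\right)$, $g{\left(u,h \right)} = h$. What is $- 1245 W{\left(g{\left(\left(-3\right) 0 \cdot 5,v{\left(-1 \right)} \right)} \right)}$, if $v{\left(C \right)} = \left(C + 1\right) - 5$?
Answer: $24900$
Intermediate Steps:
$v{\left(C \right)} = -4 + C$ ($v{\left(C \right)} = \left(1 + C\right) - 5 = -4 + C$)
$W{\left(f \right)} = 10 + 6 f$ ($W{\left(f \right)} = \frac{\left(\left(2 f + 5\right) + f\right) \left(4 + 2\right)}{3} = \frac{\left(\left(5 + 2 f\right) + f\right) 6}{3} = \frac{\left(5 + 3 f\right) 6}{3} = \frac{30 + 18 f}{3} = 10 + 6 f$)
$- 1245 W{\left(g{\left(\left(-3\right) 0 \cdot 5,v{\left(-1 \right)} \right)} \right)} = - 1245 \left(10 + 6 \left(-4 - 1\right)\right) = - 1245 \left(10 + 6 \left(-5\right)\right) = - 1245 \left(10 - 30\right) = \left(-1245\right) \left(-20\right) = 24900$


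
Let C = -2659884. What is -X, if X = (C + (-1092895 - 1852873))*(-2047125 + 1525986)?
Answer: -2921323877628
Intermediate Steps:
X = 2921323877628 (X = (-2659884 + (-1092895 - 1852873))*(-2047125 + 1525986) = (-2659884 - 2945768)*(-521139) = -5605652*(-521139) = 2921323877628)
-X = -1*2921323877628 = -2921323877628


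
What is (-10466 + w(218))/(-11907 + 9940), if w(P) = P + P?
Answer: 10030/1967 ≈ 5.0991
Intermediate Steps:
w(P) = 2*P
(-10466 + w(218))/(-11907 + 9940) = (-10466 + 2*218)/(-11907 + 9940) = (-10466 + 436)/(-1967) = -10030*(-1/1967) = 10030/1967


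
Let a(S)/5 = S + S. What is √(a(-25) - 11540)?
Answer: 3*I*√1310 ≈ 108.58*I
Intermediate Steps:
a(S) = 10*S (a(S) = 5*(S + S) = 5*(2*S) = 10*S)
√(a(-25) - 11540) = √(10*(-25) - 11540) = √(-250 - 11540) = √(-11790) = 3*I*√1310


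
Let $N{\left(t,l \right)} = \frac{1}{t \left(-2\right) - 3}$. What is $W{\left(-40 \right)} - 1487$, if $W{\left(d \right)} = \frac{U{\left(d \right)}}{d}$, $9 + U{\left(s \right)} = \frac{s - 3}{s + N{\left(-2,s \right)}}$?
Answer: $- \frac{579853}{390} \approx -1486.8$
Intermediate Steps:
$N{\left(t,l \right)} = \frac{1}{-3 - 2 t}$ ($N{\left(t,l \right)} = \frac{1}{- 2 t - 3} = \frac{1}{-3 - 2 t}$)
$U{\left(s \right)} = -9 + \frac{-3 + s}{1 + s}$ ($U{\left(s \right)} = -9 + \frac{s - 3}{s - \frac{1}{3 + 2 \left(-2\right)}} = -9 + \frac{-3 + s}{s - \frac{1}{3 - 4}} = -9 + \frac{-3 + s}{s - \frac{1}{-1}} = -9 + \frac{-3 + s}{s - -1} = -9 + \frac{-3 + s}{s + 1} = -9 + \frac{-3 + s}{1 + s}$)
$W{\left(d \right)} = \frac{4 \left(-3 - 2 d\right)}{d \left(1 + d\right)}$ ($W{\left(d \right)} = \frac{4 \frac{1}{1 + d} \left(-3 - 2 d\right)}{d} = \frac{4 \left(-3 - 2 d\right)}{d \left(1 + d\right)}$)
$W{\left(-40 \right)} - 1487 = \frac{4 \left(-3 - -80\right)}{\left(-40\right) \left(1 - 40\right)} - 1487 = 4 \left(- \frac{1}{40}\right) \frac{1}{-39} \left(-3 + 80\right) - 1487 = 4 \left(- \frac{1}{40}\right) \left(- \frac{1}{39}\right) 77 - 1487 = \frac{77}{390} - 1487 = - \frac{579853}{390}$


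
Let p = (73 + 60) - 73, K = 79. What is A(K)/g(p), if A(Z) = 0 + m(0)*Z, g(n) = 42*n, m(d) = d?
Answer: 0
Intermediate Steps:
p = 60 (p = 133 - 73 = 60)
A(Z) = 0 (A(Z) = 0 + 0*Z = 0 + 0 = 0)
A(K)/g(p) = 0/((42*60)) = 0/2520 = 0*(1/2520) = 0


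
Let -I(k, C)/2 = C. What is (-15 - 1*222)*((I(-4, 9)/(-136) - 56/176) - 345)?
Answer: 61193163/748 ≈ 81809.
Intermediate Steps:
I(k, C) = -2*C
(-15 - 1*222)*((I(-4, 9)/(-136) - 56/176) - 345) = (-15 - 1*222)*((-2*9/(-136) - 56/176) - 345) = (-15 - 222)*((-18*(-1/136) - 56*1/176) - 345) = -237*((9/68 - 7/22) - 345) = -237*(-139/748 - 345) = -237*(-258199/748) = 61193163/748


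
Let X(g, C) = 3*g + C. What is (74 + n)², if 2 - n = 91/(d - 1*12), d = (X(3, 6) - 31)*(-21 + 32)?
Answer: 206755641/35344 ≈ 5849.8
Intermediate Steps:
X(g, C) = C + 3*g
d = -176 (d = ((6 + 3*3) - 31)*(-21 + 32) = ((6 + 9) - 31)*11 = (15 - 31)*11 = -16*11 = -176)
n = 467/188 (n = 2 - 91/(-176 - 1*12) = 2 - 91/(-176 - 12) = 2 - 91/(-188) = 2 - 91*(-1)/188 = 2 - 1*(-91/188) = 2 + 91/188 = 467/188 ≈ 2.4840)
(74 + n)² = (74 + 467/188)² = (14379/188)² = 206755641/35344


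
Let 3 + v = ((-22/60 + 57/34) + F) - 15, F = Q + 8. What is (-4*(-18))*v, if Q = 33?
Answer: 148776/85 ≈ 1750.3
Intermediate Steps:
F = 41 (F = 33 + 8 = 41)
v = 6199/255 (v = -3 + (((-22/60 + 57/34) + 41) - 15) = -3 + (((-22*1/60 + 57*(1/34)) + 41) - 15) = -3 + (((-11/30 + 57/34) + 41) - 15) = -3 + ((334/255 + 41) - 15) = -3 + (10789/255 - 15) = -3 + 6964/255 = 6199/255 ≈ 24.310)
(-4*(-18))*v = -4*(-18)*(6199/255) = 72*(6199/255) = 148776/85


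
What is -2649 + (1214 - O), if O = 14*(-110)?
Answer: 105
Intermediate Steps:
O = -1540
-2649 + (1214 - O) = -2649 + (1214 - 1*(-1540)) = -2649 + (1214 + 1540) = -2649 + 2754 = 105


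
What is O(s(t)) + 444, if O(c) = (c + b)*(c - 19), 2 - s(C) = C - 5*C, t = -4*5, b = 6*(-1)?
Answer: 8592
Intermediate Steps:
b = -6
t = -20
s(C) = 2 + 4*C (s(C) = 2 - (C - 5*C) = 2 - (-4)*C = 2 + 4*C)
O(c) = (-19 + c)*(-6 + c) (O(c) = (c - 6)*(c - 19) = (-6 + c)*(-19 + c) = (-19 + c)*(-6 + c))
O(s(t)) + 444 = (114 + (2 + 4*(-20))² - 25*(2 + 4*(-20))) + 444 = (114 + (2 - 80)² - 25*(2 - 80)) + 444 = (114 + (-78)² - 25*(-78)) + 444 = (114 + 6084 + 1950) + 444 = 8148 + 444 = 8592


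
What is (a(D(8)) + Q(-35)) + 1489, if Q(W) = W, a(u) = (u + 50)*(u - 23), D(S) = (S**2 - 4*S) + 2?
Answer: 2378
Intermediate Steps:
D(S) = 2 + S**2 - 4*S
a(u) = (-23 + u)*(50 + u) (a(u) = (50 + u)*(-23 + u) = (-23 + u)*(50 + u))
(a(D(8)) + Q(-35)) + 1489 = ((-1150 + (2 + 8**2 - 4*8)**2 + 27*(2 + 8**2 - 4*8)) - 35) + 1489 = ((-1150 + (2 + 64 - 32)**2 + 27*(2 + 64 - 32)) - 35) + 1489 = ((-1150 + 34**2 + 27*34) - 35) + 1489 = ((-1150 + 1156 + 918) - 35) + 1489 = (924 - 35) + 1489 = 889 + 1489 = 2378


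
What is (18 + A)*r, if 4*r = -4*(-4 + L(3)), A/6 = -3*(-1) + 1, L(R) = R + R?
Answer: -84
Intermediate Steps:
L(R) = 2*R
A = 24 (A = 6*(-3*(-1) + 1) = 6*(3 + 1) = 6*4 = 24)
r = -2 (r = (-4*(-4 + 2*3))/4 = (-4*(-4 + 6))/4 = (-4*2)/4 = (¼)*(-8) = -2)
(18 + A)*r = (18 + 24)*(-2) = 42*(-2) = -84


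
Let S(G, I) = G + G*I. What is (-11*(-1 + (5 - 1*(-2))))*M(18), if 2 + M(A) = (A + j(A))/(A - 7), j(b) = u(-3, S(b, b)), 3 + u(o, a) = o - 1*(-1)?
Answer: 54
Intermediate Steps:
u(o, a) = -2 + o (u(o, a) = -3 + (o - 1*(-1)) = -3 + (o + 1) = -3 + (1 + o) = -2 + o)
j(b) = -5 (j(b) = -2 - 3 = -5)
M(A) = -2 + (-5 + A)/(-7 + A) (M(A) = -2 + (A - 5)/(A - 7) = -2 + (-5 + A)/(-7 + A))
(-11*(-1 + (5 - 1*(-2))))*M(18) = (-11*(-1 + (5 - 1*(-2))))*((9 - 1*18)/(-7 + 18)) = (-11*(-1 + (5 + 2)))*((9 - 18)/11) = (-11*(-1 + 7))*((1/11)*(-9)) = -11*6*(-9/11) = -66*(-9/11) = 54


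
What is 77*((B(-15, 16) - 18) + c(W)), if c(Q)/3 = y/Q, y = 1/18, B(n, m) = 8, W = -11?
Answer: -4627/6 ≈ -771.17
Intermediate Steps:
y = 1/18 ≈ 0.055556
c(Q) = 1/(6*Q) (c(Q) = 3*(1/(18*Q)) = 1/(6*Q))
77*((B(-15, 16) - 18) + c(W)) = 77*((8 - 18) + (⅙)/(-11)) = 77*(-10 + (⅙)*(-1/11)) = 77*(-10 - 1/66) = 77*(-661/66) = -4627/6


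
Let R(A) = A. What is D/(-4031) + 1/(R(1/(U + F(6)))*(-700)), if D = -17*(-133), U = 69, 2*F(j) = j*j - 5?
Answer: -3846639/5643400 ≈ -0.68162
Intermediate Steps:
F(j) = -5/2 + j²/2 (F(j) = (j*j - 5)/2 = (j² - 5)/2 = (-5 + j²)/2 = -5/2 + j²/2)
D = 2261
D/(-4031) + 1/(R(1/(U + F(6)))*(-700)) = 2261/(-4031) + 1/(1/(69 + (-5/2 + (½)*6²))*(-700)) = 2261*(-1/4031) - 1/700/1/(69 + (-5/2 + (½)*36)) = -2261/4031 - 1/700/1/(69 + (-5/2 + 18)) = -2261/4031 - 1/700/1/(69 + 31/2) = -2261/4031 - 1/700/1/(169/2) = -2261/4031 - 1/700/(2/169) = -2261/4031 + (169/2)*(-1/700) = -2261/4031 - 169/1400 = -3846639/5643400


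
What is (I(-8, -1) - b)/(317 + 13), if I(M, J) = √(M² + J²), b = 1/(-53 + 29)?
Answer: 1/7920 + √65/330 ≈ 0.024557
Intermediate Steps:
b = -1/24 (b = 1/(-24) = -1/24 ≈ -0.041667)
I(M, J) = √(J² + M²)
(I(-8, -1) - b)/(317 + 13) = (√((-1)² + (-8)²) - 1*(-1/24))/(317 + 13) = (√(1 + 64) + 1/24)/330 = (√65 + 1/24)*(1/330) = (1/24 + √65)*(1/330) = 1/7920 + √65/330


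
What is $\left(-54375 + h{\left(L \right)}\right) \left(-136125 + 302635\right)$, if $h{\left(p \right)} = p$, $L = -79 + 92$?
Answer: $-9051816620$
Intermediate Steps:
$L = 13$
$\left(-54375 + h{\left(L \right)}\right) \left(-136125 + 302635\right) = \left(-54375 + 13\right) \left(-136125 + 302635\right) = \left(-54362\right) 166510 = -9051816620$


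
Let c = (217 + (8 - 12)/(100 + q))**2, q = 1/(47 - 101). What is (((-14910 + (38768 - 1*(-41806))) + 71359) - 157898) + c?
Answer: 763611077814/29149201 ≈ 26197.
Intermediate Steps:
q = -1/54 (q = 1/(-54) = -1/54 ≈ -0.018519)
c = 1372100648689/29149201 (c = (217 + (8 - 12)/(100 - 1/54))**2 = (217 - 4/5399/54)**2 = (217 - 4*54/5399)**2 = (217 - 216/5399)**2 = (1171367/5399)**2 = 1372100648689/29149201 ≈ 47072.)
(((-14910 + (38768 - 1*(-41806))) + 71359) - 157898) + c = (((-14910 + (38768 - 1*(-41806))) + 71359) - 157898) + 1372100648689/29149201 = (((-14910 + (38768 + 41806)) + 71359) - 157898) + 1372100648689/29149201 = (((-14910 + 80574) + 71359) - 157898) + 1372100648689/29149201 = ((65664 + 71359) - 157898) + 1372100648689/29149201 = (137023 - 157898) + 1372100648689/29149201 = -20875 + 1372100648689/29149201 = 763611077814/29149201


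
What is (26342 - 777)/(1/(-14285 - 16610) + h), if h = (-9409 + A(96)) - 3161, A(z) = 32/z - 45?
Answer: -2369492025/1169190383 ≈ -2.0266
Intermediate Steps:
A(z) = -45 + 32/z
h = -37844/3 (h = (-9409 + (-45 + 32/96)) - 3161 = (-9409 + (-45 + 32*(1/96))) - 3161 = (-9409 + (-45 + ⅓)) - 3161 = (-9409 - 134/3) - 3161 = -28361/3 - 3161 = -37844/3 ≈ -12615.)
(26342 - 777)/(1/(-14285 - 16610) + h) = (26342 - 777)/(1/(-14285 - 16610) - 37844/3) = 25565/(1/(-30895) - 37844/3) = 25565/(-1/30895 - 37844/3) = 25565/(-1169190383/92685) = 25565*(-92685/1169190383) = -2369492025/1169190383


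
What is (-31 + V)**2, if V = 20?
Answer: 121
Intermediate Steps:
(-31 + V)**2 = (-31 + 20)**2 = (-11)**2 = 121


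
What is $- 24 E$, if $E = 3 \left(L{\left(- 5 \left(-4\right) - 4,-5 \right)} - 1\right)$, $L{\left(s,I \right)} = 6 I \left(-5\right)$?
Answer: $-10728$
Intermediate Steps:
$L{\left(s,I \right)} = - 30 I$
$E = 447$ ($E = 3 \left(\left(-30\right) \left(-5\right) - 1\right) = 3 \left(150 - 1\right) = 3 \cdot 149 = 447$)
$- 24 E = \left(-24\right) 447 = -10728$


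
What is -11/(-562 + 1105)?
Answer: -11/543 ≈ -0.020258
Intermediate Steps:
-11/(-562 + 1105) = -11/543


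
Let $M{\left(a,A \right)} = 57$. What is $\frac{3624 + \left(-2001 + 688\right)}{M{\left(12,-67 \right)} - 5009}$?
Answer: $- \frac{2311}{4952} \approx -0.46668$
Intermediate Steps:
$\frac{3624 + \left(-2001 + 688\right)}{M{\left(12,-67 \right)} - 5009} = \frac{3624 + \left(-2001 + 688\right)}{57 - 5009} = \frac{3624 - 1313}{-4952} = 2311 \left(- \frac{1}{4952}\right) = - \frac{2311}{4952}$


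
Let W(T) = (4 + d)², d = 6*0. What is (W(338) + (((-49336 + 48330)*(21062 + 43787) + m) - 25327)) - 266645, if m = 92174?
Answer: -65437876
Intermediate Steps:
d = 0
W(T) = 16 (W(T) = (4 + 0)² = 4² = 16)
(W(338) + (((-49336 + 48330)*(21062 + 43787) + m) - 25327)) - 266645 = (16 + (((-49336 + 48330)*(21062 + 43787) + 92174) - 25327)) - 266645 = (16 + ((-1006*64849 + 92174) - 25327)) - 266645 = (16 + ((-65238094 + 92174) - 25327)) - 266645 = (16 + (-65145920 - 25327)) - 266645 = (16 - 65171247) - 266645 = -65171231 - 266645 = -65437876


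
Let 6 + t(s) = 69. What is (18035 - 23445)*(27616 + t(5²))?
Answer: -149743390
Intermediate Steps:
t(s) = 63 (t(s) = -6 + 69 = 63)
(18035 - 23445)*(27616 + t(5²)) = (18035 - 23445)*(27616 + 63) = -5410*27679 = -149743390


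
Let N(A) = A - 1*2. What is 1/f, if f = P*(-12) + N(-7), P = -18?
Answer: 1/207 ≈ 0.0048309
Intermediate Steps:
N(A) = -2 + A (N(A) = A - 2 = -2 + A)
f = 207 (f = -18*(-12) + (-2 - 7) = 216 - 9 = 207)
1/f = 1/207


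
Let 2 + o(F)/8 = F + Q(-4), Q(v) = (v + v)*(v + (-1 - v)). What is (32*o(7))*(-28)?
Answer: -93184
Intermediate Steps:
Q(v) = -2*v (Q(v) = (2*v)*(-1) = -2*v)
o(F) = 48 + 8*F (o(F) = -16 + 8*(F - 2*(-4)) = -16 + 8*(F + 8) = -16 + 8*(8 + F) = -16 + (64 + 8*F) = 48 + 8*F)
(32*o(7))*(-28) = (32*(48 + 8*7))*(-28) = (32*(48 + 56))*(-28) = (32*104)*(-28) = 3328*(-28) = -93184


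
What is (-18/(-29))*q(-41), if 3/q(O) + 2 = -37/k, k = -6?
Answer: 324/725 ≈ 0.44690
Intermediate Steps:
q(O) = 18/25 (q(O) = 3/(-2 - 37/(-6)) = 3/(-2 - 37*(-1/6)) = 3/(-2 + 37/6) = 3/(25/6) = 3*(6/25) = 18/25)
(-18/(-29))*q(-41) = -18/(-29)*(18/25) = -18*(-1/29)*(18/25) = (18/29)*(18/25) = 324/725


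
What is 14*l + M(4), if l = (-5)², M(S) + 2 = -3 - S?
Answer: 341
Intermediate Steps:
M(S) = -5 - S (M(S) = -2 + (-3 - S) = -5 - S)
l = 25
14*l + M(4) = 14*25 + (-5 - 1*4) = 350 + (-5 - 4) = 350 - 9 = 341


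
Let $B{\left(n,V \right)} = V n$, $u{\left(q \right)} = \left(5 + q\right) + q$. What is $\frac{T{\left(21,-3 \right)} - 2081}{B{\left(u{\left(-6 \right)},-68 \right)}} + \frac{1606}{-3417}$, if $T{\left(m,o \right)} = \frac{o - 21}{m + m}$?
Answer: $- \frac{3243547}{669732} \approx -4.843$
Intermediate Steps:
$u{\left(q \right)} = 5 + 2 q$
$T{\left(m,o \right)} = \frac{-21 + o}{2 m}$
$\frac{T{\left(21,-3 \right)} - 2081}{B{\left(u{\left(-6 \right)},-68 \right)}} + \frac{1606}{-3417} = \frac{\frac{-21 - 3}{2 \cdot 21} - 2081}{\left(-68\right) \left(5 + 2 \left(-6\right)\right)} + \frac{1606}{-3417} = \frac{\frac{1}{2} \cdot \frac{1}{21} \left(-24\right) - 2081}{\left(-68\right) \left(5 - 12\right)} + 1606 \left(- \frac{1}{3417}\right) = \frac{- \frac{4}{7} - 2081}{\left(-68\right) \left(-7\right)} - \frac{1606}{3417} = - \frac{14571}{7 \cdot 476} - \frac{1606}{3417} = \left(- \frac{14571}{7}\right) \frac{1}{476} - \frac{1606}{3417} = - \frac{14571}{3332} - \frac{1606}{3417} = - \frac{3243547}{669732}$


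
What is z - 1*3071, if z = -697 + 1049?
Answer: -2719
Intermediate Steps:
z = 352
z - 1*3071 = 352 - 1*3071 = 352 - 3071 = -2719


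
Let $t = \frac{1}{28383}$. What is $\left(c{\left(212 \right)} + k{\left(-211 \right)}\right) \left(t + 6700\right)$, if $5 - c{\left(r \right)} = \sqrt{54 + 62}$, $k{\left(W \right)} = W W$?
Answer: $\frac{2822445271042}{9461} - \frac{380332202 \sqrt{29}}{28383} \approx 2.9825 \cdot 10^{8}$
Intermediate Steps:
$k{\left(W \right)} = W^{2}$
$t = \frac{1}{28383} \approx 3.5232 \cdot 10^{-5}$
$c{\left(r \right)} = 5 - 2 \sqrt{29}$ ($c{\left(r \right)} = 5 - \sqrt{54 + 62} = 5 - \sqrt{116} = 5 - 2 \sqrt{29}$)
$\left(c{\left(212 \right)} + k{\left(-211 \right)}\right) \left(t + 6700\right) = \left(\left(5 - 2 \sqrt{29}\right) + \left(-211\right)^{2}\right) \left(\frac{1}{28383} + 6700\right) = \left(\left(5 - 2 \sqrt{29}\right) + 44521\right) \frac{190166101}{28383} = \left(44526 - 2 \sqrt{29}\right) \frac{190166101}{28383} = \frac{2822445271042}{9461} - \frac{380332202 \sqrt{29}}{28383}$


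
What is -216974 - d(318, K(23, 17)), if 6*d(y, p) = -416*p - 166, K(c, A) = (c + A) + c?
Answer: -637735/3 ≈ -2.1258e+5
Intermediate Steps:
K(c, A) = A + 2*c (K(c, A) = (A + c) + c = A + 2*c)
d(y, p) = -83/3 - 208*p/3 (d(y, p) = (-416*p - 166)/6 = (-166 - 416*p)/6 = -83/3 - 208*p/3)
-216974 - d(318, K(23, 17)) = -216974 - (-83/3 - 208*(17 + 2*23)/3) = -216974 - (-83/3 - 208*(17 + 46)/3) = -216974 - (-83/3 - 208/3*63) = -216974 - (-83/3 - 4368) = -216974 - 1*(-13187/3) = -216974 + 13187/3 = -637735/3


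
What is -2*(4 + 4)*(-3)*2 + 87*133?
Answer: 11667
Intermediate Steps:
-2*(4 + 4)*(-3)*2 + 87*133 = -16*(-3)*2 + 11571 = -2*(-24)*2 + 11571 = 48*2 + 11571 = 96 + 11571 = 11667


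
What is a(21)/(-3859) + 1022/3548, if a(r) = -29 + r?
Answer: 1986141/6845866 ≈ 0.29012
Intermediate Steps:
a(21)/(-3859) + 1022/3548 = (-29 + 21)/(-3859) + 1022/3548 = -8*(-1/3859) + 1022*(1/3548) = 8/3859 + 511/1774 = 1986141/6845866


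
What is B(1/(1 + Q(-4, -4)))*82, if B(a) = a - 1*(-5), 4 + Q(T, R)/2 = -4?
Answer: 6068/15 ≈ 404.53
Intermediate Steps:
Q(T, R) = -16 (Q(T, R) = -8 + 2*(-4) = -8 - 8 = -16)
B(a) = 5 + a (B(a) = a + 5 = 5 + a)
B(1/(1 + Q(-4, -4)))*82 = (5 + 1/(1 - 16))*82 = (5 + 1/(-15))*82 = (5 - 1/15)*82 = (74/15)*82 = 6068/15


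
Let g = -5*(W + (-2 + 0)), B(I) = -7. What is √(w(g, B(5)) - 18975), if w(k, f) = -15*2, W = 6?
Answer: I*√19005 ≈ 137.86*I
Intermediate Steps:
g = -20 (g = -5*(6 + (-2 + 0)) = -5*(6 - 2) = -5*4 = -20)
w(k, f) = -30
√(w(g, B(5)) - 18975) = √(-30 - 18975) = √(-19005) = I*√19005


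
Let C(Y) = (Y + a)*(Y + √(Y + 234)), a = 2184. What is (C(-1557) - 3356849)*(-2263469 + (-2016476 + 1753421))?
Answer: 10947650826112 - 33266741508*I*√3 ≈ 1.0948e+13 - 5.762e+10*I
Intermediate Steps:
C(Y) = (2184 + Y)*(Y + √(234 + Y)) (C(Y) = (Y + 2184)*(Y + √(Y + 234)) = (2184 + Y)*(Y + √(234 + Y)))
(C(-1557) - 3356849)*(-2263469 + (-2016476 + 1753421)) = (((-1557)² + 2184*(-1557) + 2184*√(234 - 1557) - 1557*√(234 - 1557)) - 3356849)*(-2263469 + (-2016476 + 1753421)) = ((2424249 - 3400488 + 2184*√(-1323) - 32697*I*√3) - 3356849)*(-2263469 - 263055) = ((2424249 - 3400488 + 2184*(21*I*√3) - 32697*I*√3) - 3356849)*(-2526524) = ((2424249 - 3400488 + 45864*I*√3 - 32697*I*√3) - 3356849)*(-2526524) = ((-976239 + 13167*I*√3) - 3356849)*(-2526524) = (-4333088 + 13167*I*√3)*(-2526524) = 10947650826112 - 33266741508*I*√3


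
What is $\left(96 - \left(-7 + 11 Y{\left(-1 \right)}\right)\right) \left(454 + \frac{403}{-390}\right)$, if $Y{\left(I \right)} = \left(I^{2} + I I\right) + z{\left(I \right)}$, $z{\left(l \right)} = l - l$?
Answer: $\frac{366903}{10} \approx 36690.0$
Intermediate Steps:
$z{\left(l \right)} = 0$
$Y{\left(I \right)} = 2 I^{2}$ ($Y{\left(I \right)} = \left(I^{2} + I I\right) + 0 = \left(I^{2} + I^{2}\right) + 0 = 2 I^{2} + 0 = 2 I^{2}$)
$\left(96 - \left(-7 + 11 Y{\left(-1 \right)}\right)\right) \left(454 + \frac{403}{-390}\right) = \left(96 + \left(- 11 \cdot 2 \left(-1\right)^{2} + 7\right)\right) \left(454 + \frac{403}{-390}\right) = \left(96 + \left(- 11 \cdot 2 \cdot 1 + 7\right)\right) \left(454 + 403 \left(- \frac{1}{390}\right)\right) = \left(96 + \left(\left(-11\right) 2 + 7\right)\right) \left(454 - \frac{31}{30}\right) = \left(96 + \left(-22 + 7\right)\right) \frac{13589}{30} = \left(96 - 15\right) \frac{13589}{30} = 81 \cdot \frac{13589}{30} = \frac{366903}{10}$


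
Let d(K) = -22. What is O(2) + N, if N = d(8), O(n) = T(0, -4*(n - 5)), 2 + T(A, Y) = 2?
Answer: -22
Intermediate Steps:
T(A, Y) = 0 (T(A, Y) = -2 + 2 = 0)
O(n) = 0
N = -22
O(2) + N = 0 - 22 = -22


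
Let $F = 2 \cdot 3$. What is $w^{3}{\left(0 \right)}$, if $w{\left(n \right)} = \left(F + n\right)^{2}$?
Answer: $46656$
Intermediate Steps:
$F = 6$
$w{\left(n \right)} = \left(6 + n\right)^{2}$
$w^{3}{\left(0 \right)} = \left(\left(6 + 0\right)^{2}\right)^{3} = \left(6^{2}\right)^{3} = 36^{3} = 46656$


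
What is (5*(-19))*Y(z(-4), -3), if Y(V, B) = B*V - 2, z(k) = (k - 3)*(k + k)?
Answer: 16150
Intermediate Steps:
z(k) = 2*k*(-3 + k) (z(k) = (-3 + k)*(2*k) = 2*k*(-3 + k))
Y(V, B) = -2 + B*V
(5*(-19))*Y(z(-4), -3) = (5*(-19))*(-2 - 6*(-4)*(-3 - 4)) = -95*(-2 - 6*(-4)*(-7)) = -95*(-2 - 3*56) = -95*(-2 - 168) = -95*(-170) = 16150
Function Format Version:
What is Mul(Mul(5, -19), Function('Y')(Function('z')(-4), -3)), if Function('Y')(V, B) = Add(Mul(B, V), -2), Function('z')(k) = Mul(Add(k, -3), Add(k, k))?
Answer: 16150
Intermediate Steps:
Function('z')(k) = Mul(2, k, Add(-3, k)) (Function('z')(k) = Mul(Add(-3, k), Mul(2, k)) = Mul(2, k, Add(-3, k)))
Function('Y')(V, B) = Add(-2, Mul(B, V))
Mul(Mul(5, -19), Function('Y')(Function('z')(-4), -3)) = Mul(Mul(5, -19), Add(-2, Mul(-3, Mul(2, -4, Add(-3, -4))))) = Mul(-95, Add(-2, Mul(-3, Mul(2, -4, -7)))) = Mul(-95, Add(-2, Mul(-3, 56))) = Mul(-95, Add(-2, -168)) = Mul(-95, -170) = 16150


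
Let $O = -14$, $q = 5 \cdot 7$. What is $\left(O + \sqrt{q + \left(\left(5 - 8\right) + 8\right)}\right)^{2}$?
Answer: $236 - 56 \sqrt{10} \approx 58.912$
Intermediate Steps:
$q = 35$
$\left(O + \sqrt{q + \left(\left(5 - 8\right) + 8\right)}\right)^{2} = \left(-14 + \sqrt{35 + \left(\left(5 - 8\right) + 8\right)}\right)^{2} = \left(-14 + \sqrt{35 + \left(-3 + 8\right)}\right)^{2} = \left(-14 + \sqrt{35 + 5}\right)^{2} = \left(-14 + \sqrt{40}\right)^{2} = \left(-14 + 2 \sqrt{10}\right)^{2}$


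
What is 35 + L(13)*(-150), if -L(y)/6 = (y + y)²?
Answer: 608435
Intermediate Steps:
L(y) = -24*y² (L(y) = -6*(y + y)² = -6*4*y² = -24*y²)
35 + L(13)*(-150) = 35 - 24*13²*(-150) = 35 - 24*169*(-150) = 35 - 4056*(-150) = 35 + 608400 = 608435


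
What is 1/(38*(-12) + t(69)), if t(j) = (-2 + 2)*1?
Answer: -1/456 ≈ -0.0021930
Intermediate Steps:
t(j) = 0 (t(j) = 0*1 = 0)
1/(38*(-12) + t(69)) = 1/(38*(-12) + 0) = 1/(-456 + 0) = 1/(-456) = -1/456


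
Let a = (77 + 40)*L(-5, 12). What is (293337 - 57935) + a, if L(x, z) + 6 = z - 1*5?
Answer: 235519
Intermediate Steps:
L(x, z) = -11 + z (L(x, z) = -6 + (z - 1*5) = -6 + (z - 5) = -6 + (-5 + z) = -11 + z)
a = 117 (a = (77 + 40)*(-11 + 12) = 117*1 = 117)
(293337 - 57935) + a = (293337 - 57935) + 117 = 235402 + 117 = 235519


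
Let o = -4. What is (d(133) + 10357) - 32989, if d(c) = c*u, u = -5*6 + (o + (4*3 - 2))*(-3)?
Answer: -29016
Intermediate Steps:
u = -48 (u = -5*6 + (-4 + (4*3 - 2))*(-3) = -30 + (-4 + (12 - 2))*(-3) = -30 + (-4 + 10)*(-3) = -30 + 6*(-3) = -30 - 18 = -48)
d(c) = -48*c (d(c) = c*(-48) = -48*c)
(d(133) + 10357) - 32989 = (-48*133 + 10357) - 32989 = (-6384 + 10357) - 32989 = 3973 - 32989 = -29016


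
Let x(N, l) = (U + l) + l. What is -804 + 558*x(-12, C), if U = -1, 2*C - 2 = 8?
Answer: 4218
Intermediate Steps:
C = 5 (C = 1 + (½)*8 = 1 + 4 = 5)
x(N, l) = -1 + 2*l (x(N, l) = (-1 + l) + l = -1 + 2*l)
-804 + 558*x(-12, C) = -804 + 558*(-1 + 2*5) = -804 + 558*(-1 + 10) = -804 + 558*9 = -804 + 5022 = 4218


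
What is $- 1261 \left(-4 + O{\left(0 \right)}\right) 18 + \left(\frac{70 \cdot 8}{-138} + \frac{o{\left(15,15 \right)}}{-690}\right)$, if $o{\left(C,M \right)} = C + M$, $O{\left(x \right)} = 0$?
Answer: $\frac{6264365}{69} \approx 90788.0$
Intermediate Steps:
$- 1261 \left(-4 + O{\left(0 \right)}\right) 18 + \left(\frac{70 \cdot 8}{-138} + \frac{o{\left(15,15 \right)}}{-690}\right) = - 1261 \left(-4 + 0\right) 18 + \left(\frac{70 \cdot 8}{-138} + \frac{15 + 15}{-690}\right) = - 1261 \left(\left(-4\right) 18\right) + \left(560 \left(- \frac{1}{138}\right) + 30 \left(- \frac{1}{690}\right)\right) = \left(-1261\right) \left(-72\right) - \frac{283}{69} = 90792 - \frac{283}{69} = \frac{6264365}{69}$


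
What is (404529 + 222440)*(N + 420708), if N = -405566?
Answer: 9493564598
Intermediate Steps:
(404529 + 222440)*(N + 420708) = (404529 + 222440)*(-405566 + 420708) = 626969*15142 = 9493564598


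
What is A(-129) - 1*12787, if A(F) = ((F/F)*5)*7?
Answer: -12752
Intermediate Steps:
A(F) = 35 (A(F) = (1*5)*7 = 5*7 = 35)
A(-129) - 1*12787 = 35 - 1*12787 = 35 - 12787 = -12752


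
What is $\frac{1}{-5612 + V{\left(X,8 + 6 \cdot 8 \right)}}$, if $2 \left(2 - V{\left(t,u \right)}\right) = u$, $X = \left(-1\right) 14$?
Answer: $- \frac{1}{5638} \approx -0.00017737$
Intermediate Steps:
$X = -14$
$V{\left(t,u \right)} = 2 - \frac{u}{2}$
$\frac{1}{-5612 + V{\left(X,8 + 6 \cdot 8 \right)}} = \frac{1}{-5612 + \left(2 - \frac{8 + 6 \cdot 8}{2}\right)} = \frac{1}{-5612 + \left(2 - \frac{8 + 48}{2}\right)} = \frac{1}{-5612 + \left(2 - 28\right)} = \frac{1}{-5612 - 26} = \frac{1}{-5638} = - \frac{1}{5638}$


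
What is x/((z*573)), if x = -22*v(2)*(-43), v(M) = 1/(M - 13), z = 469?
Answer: -86/268737 ≈ -0.00032002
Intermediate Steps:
v(M) = 1/(-13 + M)
x = -86 (x = -22/(-13 + 2)*(-43) = -22/(-11)*(-43) = -22*(-1/11)*(-43) = 2*(-43) = -86)
x/((z*573)) = -86/(469*573) = -86/268737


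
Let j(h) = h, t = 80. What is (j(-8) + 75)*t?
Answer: 5360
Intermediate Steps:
(j(-8) + 75)*t = (-8 + 75)*80 = 67*80 = 5360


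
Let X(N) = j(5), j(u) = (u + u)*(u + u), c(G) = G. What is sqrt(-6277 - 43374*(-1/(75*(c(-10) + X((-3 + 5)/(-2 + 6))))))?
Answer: 2*I*sqrt(8817995)/75 ≈ 79.187*I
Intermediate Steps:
j(u) = 4*u**2 (j(u) = (2*u)*(2*u) = 4*u**2)
X(N) = 100 (X(N) = 4*5**2 = 4*25 = 100)
sqrt(-6277 - 43374*(-1/(75*(c(-10) + X((-3 + 5)/(-2 + 6)))))) = sqrt(-6277 - 43374*(-1/(75*(-10 + 100)))) = sqrt(-6277 - 43374/(90*(-75))) = sqrt(-6277 - 43374/(-6750)) = sqrt(-6277 - 43374*(-1/6750)) = sqrt(-6277 + 7229/1125) = sqrt(-7054396/1125) = 2*I*sqrt(8817995)/75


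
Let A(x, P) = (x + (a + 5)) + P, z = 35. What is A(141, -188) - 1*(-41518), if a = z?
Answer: 41511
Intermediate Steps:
a = 35
A(x, P) = 40 + P + x (A(x, P) = (x + (35 + 5)) + P = (x + 40) + P = (40 + x) + P = 40 + P + x)
A(141, -188) - 1*(-41518) = (40 - 188 + 141) - 1*(-41518) = -7 + 41518 = 41511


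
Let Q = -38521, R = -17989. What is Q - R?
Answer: -20532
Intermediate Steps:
Q - R = -38521 - 1*(-17989) = -38521 + 17989 = -20532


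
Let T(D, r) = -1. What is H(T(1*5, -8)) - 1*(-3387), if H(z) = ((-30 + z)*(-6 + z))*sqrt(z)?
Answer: 3387 + 217*I ≈ 3387.0 + 217.0*I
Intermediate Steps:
H(z) = sqrt(z)*(-30 + z)*(-6 + z)
H(T(1*5, -8)) - 1*(-3387) = sqrt(-1)*(180 + (-1)**2 - 36*(-1)) - 1*(-3387) = I*(180 + 1 + 36) + 3387 = I*217 + 3387 = 217*I + 3387 = 3387 + 217*I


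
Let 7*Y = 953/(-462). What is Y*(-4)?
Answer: 1906/1617 ≈ 1.1787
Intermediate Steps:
Y = -953/3234 (Y = (953/(-462))/7 = (953*(-1/462))/7 = (1/7)*(-953/462) = -953/3234 ≈ -0.29468)
Y*(-4) = -953/3234*(-4) = 1906/1617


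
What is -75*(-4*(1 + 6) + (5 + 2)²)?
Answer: -1575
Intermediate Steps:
-75*(-4*(1 + 6) + (5 + 2)²) = -75*(-4*7 + 7²) = -75*(-28 + 49) = -75*21 = -1575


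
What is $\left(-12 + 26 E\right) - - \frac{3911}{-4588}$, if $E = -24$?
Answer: $- \frac{2921879}{4588} \approx -636.85$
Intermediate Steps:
$\left(-12 + 26 E\right) - - \frac{3911}{-4588} = \left(-12 + 26 \left(-24\right)\right) - - \frac{3911}{-4588} = \left(-12 - 624\right) - \left(-3911\right) \left(- \frac{1}{4588}\right) = -636 - \frac{3911}{4588} = - \frac{2921879}{4588}$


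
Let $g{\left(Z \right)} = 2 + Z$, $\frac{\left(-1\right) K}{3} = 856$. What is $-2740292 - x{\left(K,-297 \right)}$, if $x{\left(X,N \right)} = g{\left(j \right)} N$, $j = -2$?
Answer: $-2740292$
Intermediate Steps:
$K = -2568$ ($K = \left(-3\right) 856 = -2568$)
$x{\left(X,N \right)} = 0$ ($x{\left(X,N \right)} = \left(2 - 2\right) N = 0 N = 0$)
$-2740292 - x{\left(K,-297 \right)} = -2740292 - 0 = -2740292 + 0 = -2740292$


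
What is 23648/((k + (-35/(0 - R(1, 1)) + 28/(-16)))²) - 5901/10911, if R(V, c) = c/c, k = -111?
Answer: 1185874209/351774277 ≈ 3.3711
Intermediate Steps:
R(V, c) = 1
23648/((k + (-35/(0 - R(1, 1)) + 28/(-16)))²) - 5901/10911 = 23648/((-111 + (-35/(0 - 1*1) + 28/(-16)))²) - 5901/10911 = 23648/((-111 + (-35/(0 - 1) + 28*(-1/16)))²) - 5901*1/10911 = 23648/((-111 + (-35/(-1) - 7/4))²) - 1967/3637 = 23648/((-111 + (-35*(-1) - 7/4))²) - 1967/3637 = 23648/((-111 + (35 - 7/4))²) - 1967/3637 = 23648/((-111 + 133/4)²) - 1967/3637 = 23648/((-311/4)²) - 1967/3637 = 23648/(96721/16) - 1967/3637 = 23648*(16/96721) - 1967/3637 = 378368/96721 - 1967/3637 = 1185874209/351774277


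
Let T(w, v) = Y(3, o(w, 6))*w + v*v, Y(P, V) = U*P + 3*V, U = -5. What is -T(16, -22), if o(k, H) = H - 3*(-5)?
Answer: -1252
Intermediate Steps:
o(k, H) = 15 + H (o(k, H) = H + 15 = 15 + H)
Y(P, V) = -5*P + 3*V
T(w, v) = v**2 + 48*w (T(w, v) = (-5*3 + 3*(15 + 6))*w + v*v = (-15 + 3*21)*w + v**2 = (-15 + 63)*w + v**2 = 48*w + v**2 = v**2 + 48*w)
-T(16, -22) = -((-22)**2 + 48*16) = -(484 + 768) = -1*1252 = -1252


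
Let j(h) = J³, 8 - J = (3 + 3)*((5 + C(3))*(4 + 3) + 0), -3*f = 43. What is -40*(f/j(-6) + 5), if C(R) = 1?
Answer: -1089509015/5447544 ≈ -200.00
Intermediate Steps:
f = -43/3 (f = -⅓*43 = -43/3 ≈ -14.333)
J = -244 (J = 8 - (3 + 3)*((5 + 1)*(4 + 3) + 0) = 8 - 6*(6*7 + 0) = 8 - 6*(42 + 0) = 8 - 6*42 = 8 - 1*252 = 8 - 252 = -244)
j(h) = -14526784 (j(h) = (-244)³ = -14526784)
-40*(f/j(-6) + 5) = -40*(-43/3/(-14526784) + 5) = -40*(-43/3*(-1/14526784) + 5) = -40*(43/43580352 + 5) = -40*217901803/43580352 = -1089509015/5447544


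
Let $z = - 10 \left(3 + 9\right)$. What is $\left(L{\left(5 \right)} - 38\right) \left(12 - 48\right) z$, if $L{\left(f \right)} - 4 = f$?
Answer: $-125280$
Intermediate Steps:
$z = -120$ ($z = \left(-10\right) 12 = -120$)
$L{\left(f \right)} = 4 + f$
$\left(L{\left(5 \right)} - 38\right) \left(12 - 48\right) z = \left(\left(4 + 5\right) - 38\right) \left(12 - 48\right) \left(-120\right) = \left(9 - 38\right) \left(-36\right) \left(-120\right) = \left(-29\right) \left(-36\right) \left(-120\right) = 1044 \left(-120\right) = -125280$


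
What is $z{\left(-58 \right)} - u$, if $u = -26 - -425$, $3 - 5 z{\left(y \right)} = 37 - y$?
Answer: $- \frac{2087}{5} \approx -417.4$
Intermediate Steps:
$z{\left(y \right)} = - \frac{34}{5} + \frac{y}{5}$ ($z{\left(y \right)} = \frac{3}{5} - \frac{37 - y}{5} = \frac{3}{5} + \left(- \frac{37}{5} + \frac{y}{5}\right) = - \frac{34}{5} + \frac{y}{5}$)
$u = 399$ ($u = -26 + 425 = 399$)
$z{\left(-58 \right)} - u = \left(- \frac{34}{5} + \frac{1}{5} \left(-58\right)\right) - 399 = \left(- \frac{34}{5} - \frac{58}{5}\right) - 399 = - \frac{92}{5} - 399 = - \frac{2087}{5}$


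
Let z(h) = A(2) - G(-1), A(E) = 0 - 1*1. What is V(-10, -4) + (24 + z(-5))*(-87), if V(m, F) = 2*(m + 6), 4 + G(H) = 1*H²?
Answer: -2270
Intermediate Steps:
G(H) = -4 + H² (G(H) = -4 + 1*H² = -4 + H²)
A(E) = -1 (A(E) = 0 - 1 = -1)
V(m, F) = 12 + 2*m (V(m, F) = 2*(6 + m) = 12 + 2*m)
z(h) = 2 (z(h) = -1 - (-4 + (-1)²) = -1 - (-4 + 1) = -1 - 1*(-3) = -1 + 3 = 2)
V(-10, -4) + (24 + z(-5))*(-87) = (12 + 2*(-10)) + (24 + 2)*(-87) = (12 - 20) + 26*(-87) = -8 - 2262 = -2270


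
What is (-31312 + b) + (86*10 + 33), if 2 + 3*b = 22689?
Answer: -68570/3 ≈ -22857.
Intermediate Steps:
b = 22687/3 (b = -2/3 + (1/3)*22689 = -2/3 + 7563 = 22687/3 ≈ 7562.3)
(-31312 + b) + (86*10 + 33) = (-31312 + 22687/3) + (86*10 + 33) = -71249/3 + (860 + 33) = -71249/3 + 893 = -68570/3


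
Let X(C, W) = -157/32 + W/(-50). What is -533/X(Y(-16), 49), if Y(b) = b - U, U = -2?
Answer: 426400/4709 ≈ 90.550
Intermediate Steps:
Y(b) = 2 + b (Y(b) = b - 1*(-2) = b + 2 = 2 + b)
X(C, W) = -157/32 - W/50 (X(C, W) = -157*1/32 + W*(-1/50) = -157/32 - W/50)
-533/X(Y(-16), 49) = -533/(-157/32 - 1/50*49) = -533/(-157/32 - 49/50) = -533/(-4709/800) = -533*(-800/4709) = 426400/4709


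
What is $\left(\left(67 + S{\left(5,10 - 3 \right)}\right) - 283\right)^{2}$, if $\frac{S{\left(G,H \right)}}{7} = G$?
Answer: $32761$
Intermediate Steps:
$S{\left(G,H \right)} = 7 G$
$\left(\left(67 + S{\left(5,10 - 3 \right)}\right) - 283\right)^{2} = \left(\left(67 + 7 \cdot 5\right) - 283\right)^{2} = \left(\left(67 + 35\right) - 283\right)^{2} = \left(102 - 283\right)^{2} = \left(-181\right)^{2} = 32761$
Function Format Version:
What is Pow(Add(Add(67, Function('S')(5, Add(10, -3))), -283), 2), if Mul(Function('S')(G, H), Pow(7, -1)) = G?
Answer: 32761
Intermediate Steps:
Function('S')(G, H) = Mul(7, G)
Pow(Add(Add(67, Function('S')(5, Add(10, -3))), -283), 2) = Pow(Add(Add(67, Mul(7, 5)), -283), 2) = Pow(Add(Add(67, 35), -283), 2) = Pow(Add(102, -283), 2) = Pow(-181, 2) = 32761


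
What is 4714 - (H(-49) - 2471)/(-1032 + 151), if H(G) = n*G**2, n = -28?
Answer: 4083335/881 ≈ 4634.9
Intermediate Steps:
H(G) = -28*G**2
4714 - (H(-49) - 2471)/(-1032 + 151) = 4714 - (-28*(-49)**2 - 2471)/(-1032 + 151) = 4714 - (-28*2401 - 2471)/(-881) = 4714 - (-67228 - 2471)*(-1)/881 = 4714 - (-69699)*(-1)/881 = 4714 - 1*69699/881 = 4714 - 69699/881 = 4083335/881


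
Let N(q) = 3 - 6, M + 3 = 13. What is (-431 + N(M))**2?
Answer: 188356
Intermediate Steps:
M = 10 (M = -3 + 13 = 10)
N(q) = -3
(-431 + N(M))**2 = (-431 - 3)**2 = (-434)**2 = 188356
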